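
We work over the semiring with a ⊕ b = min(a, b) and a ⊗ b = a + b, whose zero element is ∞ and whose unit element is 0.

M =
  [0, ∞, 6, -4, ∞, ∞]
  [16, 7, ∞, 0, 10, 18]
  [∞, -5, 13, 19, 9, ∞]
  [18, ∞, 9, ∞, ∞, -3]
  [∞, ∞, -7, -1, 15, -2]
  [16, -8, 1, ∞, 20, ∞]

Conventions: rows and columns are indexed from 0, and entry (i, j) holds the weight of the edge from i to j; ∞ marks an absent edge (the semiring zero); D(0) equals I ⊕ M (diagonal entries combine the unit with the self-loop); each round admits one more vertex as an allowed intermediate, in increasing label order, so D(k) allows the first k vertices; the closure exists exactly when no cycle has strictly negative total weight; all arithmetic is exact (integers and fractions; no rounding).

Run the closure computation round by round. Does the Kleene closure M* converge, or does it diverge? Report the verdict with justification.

D(0):
  [0, ∞, 6, -4, ∞, ∞]
  [16, 0, ∞, 0, 10, 18]
  [∞, -5, 0, 19, 9, ∞]
  [18, ∞, 9, 0, ∞, -3]
  [∞, ∞, -7, -1, 0, -2]
  [16, -8, 1, ∞, 20, 0]
D(1):
  [0, ∞, 6, -4, ∞, ∞]
  [16, 0, 22, 0, 10, 18]
  [∞, -5, 0, 19, 9, ∞]
  [18, ∞, 9, 0, ∞, -3]
  [∞, ∞, -7, -1, 0, -2]
  [16, -8, 1, 12, 20, 0]
D(2):
  [0, ∞, 6, -4, ∞, ∞]
  [16, 0, 22, 0, 10, 18]
  [11, -5, 0, -5, 5, 13]
  [18, ∞, 9, 0, ∞, -3]
  [∞, ∞, -7, -1, 0, -2]
  [8, -8, 1, -8, 2, 0]
Detection: at round 3, diagonal entry (4, 4) turns strictly negative.
Key observation: the cycle 4->2->1->4 has total weight (-7) + (-5) + 10, which is strictly negative.
Answer: DIVERGES — negative cycle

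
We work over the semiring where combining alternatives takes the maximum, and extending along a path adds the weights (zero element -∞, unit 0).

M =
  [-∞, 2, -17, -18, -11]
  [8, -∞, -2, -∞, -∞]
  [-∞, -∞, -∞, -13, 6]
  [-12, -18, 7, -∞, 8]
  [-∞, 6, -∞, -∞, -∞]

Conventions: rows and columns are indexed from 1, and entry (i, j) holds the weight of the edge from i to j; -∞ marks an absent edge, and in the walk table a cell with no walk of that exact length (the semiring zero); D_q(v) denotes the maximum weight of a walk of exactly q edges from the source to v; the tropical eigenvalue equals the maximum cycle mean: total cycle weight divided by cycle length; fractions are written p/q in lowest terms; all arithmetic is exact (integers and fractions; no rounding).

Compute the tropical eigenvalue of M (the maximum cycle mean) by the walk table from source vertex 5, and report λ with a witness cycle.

q=0: [-∞, -∞, -∞, -∞, 0]
q=1: [-∞, 6, -∞, -∞, -∞]
q=2: [14, -∞, 4, -∞, -∞]
q=3: [-∞, 16, -3, -4, 10]
q=4: [24, 16, 14, -16, 4]
q=5: [24, 26, 14, 6, 20]
Optimal cycle mean attained by: cycle 1->2->1, total 2 + 8, length 2.
Answer: λ = 5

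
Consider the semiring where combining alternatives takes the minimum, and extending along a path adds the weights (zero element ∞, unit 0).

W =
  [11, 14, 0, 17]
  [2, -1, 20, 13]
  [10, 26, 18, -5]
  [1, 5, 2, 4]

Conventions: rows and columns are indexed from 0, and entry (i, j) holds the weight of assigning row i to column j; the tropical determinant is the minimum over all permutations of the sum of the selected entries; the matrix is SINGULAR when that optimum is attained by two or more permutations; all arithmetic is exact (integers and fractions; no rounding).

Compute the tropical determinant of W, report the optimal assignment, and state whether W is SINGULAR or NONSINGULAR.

σ = (0, 1, 2, 3): 11 + (-1) + 18 + 4 = 32
σ = (0, 1, 3, 2): 11 + (-1) + (-5) + 2 = 7
σ = (0, 2, 1, 3): 11 + 20 + 26 + 4 = 61
σ = (0, 2, 3, 1): 11 + 20 + (-5) + 5 = 31
σ = (0, 3, 1, 2): 11 + 13 + 26 + 2 = 52
σ = (0, 3, 2, 1): 11 + 13 + 18 + 5 = 47
σ = (1, 0, 2, 3): 14 + 2 + 18 + 4 = 38
σ = (1, 0, 3, 2): 14 + 2 + (-5) + 2 = 13
σ = (1, 2, 0, 3): 14 + 20 + 10 + 4 = 48
σ = (1, 2, 3, 0): 14 + 20 + (-5) + 1 = 30
σ = (1, 3, 0, 2): 14 + 13 + 10 + 2 = 39
σ = (1, 3, 2, 0): 14 + 13 + 18 + 1 = 46
σ = (2, 0, 1, 3): 0 + 2 + 26 + 4 = 32
σ = (2, 0, 3, 1): 0 + 2 + (-5) + 5 = 2
σ = (2, 1, 0, 3): 0 + (-1) + 10 + 4 = 13
σ = (2, 1, 3, 0): 0 + (-1) + (-5) + 1 = -5
σ = (2, 3, 0, 1): 0 + 13 + 10 + 5 = 28
σ = (2, 3, 1, 0): 0 + 13 + 26 + 1 = 40
σ = (3, 0, 1, 2): 17 + 2 + 26 + 2 = 47
σ = (3, 0, 2, 1): 17 + 2 + 18 + 5 = 42
σ = (3, 1, 0, 2): 17 + (-1) + 10 + 2 = 28
σ = (3, 1, 2, 0): 17 + (-1) + 18 + 1 = 35
σ = (3, 2, 0, 1): 17 + 20 + 10 + 5 = 52
σ = (3, 2, 1, 0): 17 + 20 + 26 + 1 = 64
Optimal value attained by: σ = (2, 1, 3, 0).
Answer: det⊕(W) = -5; verdict: NONSINGULAR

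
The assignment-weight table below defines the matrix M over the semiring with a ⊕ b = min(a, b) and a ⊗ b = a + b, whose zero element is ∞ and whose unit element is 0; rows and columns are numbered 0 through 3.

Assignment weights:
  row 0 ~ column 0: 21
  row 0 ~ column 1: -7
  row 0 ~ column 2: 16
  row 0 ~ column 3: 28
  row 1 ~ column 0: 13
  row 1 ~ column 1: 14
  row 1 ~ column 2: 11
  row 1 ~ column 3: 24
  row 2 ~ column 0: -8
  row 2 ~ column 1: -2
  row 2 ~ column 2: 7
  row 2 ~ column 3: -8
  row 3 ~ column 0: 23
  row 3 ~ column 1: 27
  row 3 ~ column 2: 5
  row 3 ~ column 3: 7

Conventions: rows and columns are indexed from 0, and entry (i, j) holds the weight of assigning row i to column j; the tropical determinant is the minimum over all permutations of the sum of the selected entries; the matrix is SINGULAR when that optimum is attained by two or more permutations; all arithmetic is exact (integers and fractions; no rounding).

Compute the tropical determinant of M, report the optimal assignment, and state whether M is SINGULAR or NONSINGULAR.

σ = (0, 1, 2, 3): 21 + 14 + 7 + 7 = 49
σ = (0, 1, 3, 2): 21 + 14 + (-8) + 5 = 32
σ = (0, 2, 1, 3): 21 + 11 + (-2) + 7 = 37
σ = (0, 2, 3, 1): 21 + 11 + (-8) + 27 = 51
σ = (0, 3, 1, 2): 21 + 24 + (-2) + 5 = 48
σ = (0, 3, 2, 1): 21 + 24 + 7 + 27 = 79
σ = (1, 0, 2, 3): (-7) + 13 + 7 + 7 = 20
σ = (1, 0, 3, 2): (-7) + 13 + (-8) + 5 = 3
σ = (1, 2, 0, 3): (-7) + 11 + (-8) + 7 = 3
σ = (1, 2, 3, 0): (-7) + 11 + (-8) + 23 = 19
σ = (1, 3, 0, 2): (-7) + 24 + (-8) + 5 = 14
σ = (1, 3, 2, 0): (-7) + 24 + 7 + 23 = 47
σ = (2, 0, 1, 3): 16 + 13 + (-2) + 7 = 34
σ = (2, 0, 3, 1): 16 + 13 + (-8) + 27 = 48
σ = (2, 1, 0, 3): 16 + 14 + (-8) + 7 = 29
σ = (2, 1, 3, 0): 16 + 14 + (-8) + 23 = 45
σ = (2, 3, 0, 1): 16 + 24 + (-8) + 27 = 59
σ = (2, 3, 1, 0): 16 + 24 + (-2) + 23 = 61
σ = (3, 0, 1, 2): 28 + 13 + (-2) + 5 = 44
σ = (3, 0, 2, 1): 28 + 13 + 7 + 27 = 75
σ = (3, 1, 0, 2): 28 + 14 + (-8) + 5 = 39
σ = (3, 1, 2, 0): 28 + 14 + 7 + 23 = 72
σ = (3, 2, 0, 1): 28 + 11 + (-8) + 27 = 58
σ = (3, 2, 1, 0): 28 + 11 + (-2) + 23 = 60
Optimal value attained by: σ = (1, 0, 3, 2).
Answer: det⊕(M) = 3; verdict: SINGULAR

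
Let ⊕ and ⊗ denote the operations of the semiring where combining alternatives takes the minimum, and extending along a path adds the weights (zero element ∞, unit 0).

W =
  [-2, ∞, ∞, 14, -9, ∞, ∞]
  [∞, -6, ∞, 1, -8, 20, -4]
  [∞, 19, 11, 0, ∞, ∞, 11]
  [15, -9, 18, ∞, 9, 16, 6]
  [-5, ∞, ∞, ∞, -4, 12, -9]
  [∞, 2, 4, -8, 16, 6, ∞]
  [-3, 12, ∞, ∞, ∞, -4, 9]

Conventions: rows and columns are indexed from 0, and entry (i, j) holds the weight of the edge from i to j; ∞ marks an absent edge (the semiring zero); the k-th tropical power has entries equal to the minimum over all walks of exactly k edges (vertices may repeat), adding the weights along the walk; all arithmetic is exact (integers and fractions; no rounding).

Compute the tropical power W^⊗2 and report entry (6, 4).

W^⊗2:
  [-14, 5, 32, 12, -13, 3, -18]
  [-13, -12, 19, -5, -14, -8, -17]
  [8, -9, 18, 11, 9, 7, 6]
  [3, -15, 20, -8, -17, 2, -13]
  [-12, 3, 16, 4, -14, -13, -13]
  [7, -17, 10, -2, -6, 8, -2]
  [-5, -2, 0, -12, -12, 2, 8]
Key observation: the optimum is the walk 6->0->4, with weight (-3) + (-9) = -12.
Optimal value attained by: walk 6->0->4.
Answer: (W^⊗2)[6][4] = -12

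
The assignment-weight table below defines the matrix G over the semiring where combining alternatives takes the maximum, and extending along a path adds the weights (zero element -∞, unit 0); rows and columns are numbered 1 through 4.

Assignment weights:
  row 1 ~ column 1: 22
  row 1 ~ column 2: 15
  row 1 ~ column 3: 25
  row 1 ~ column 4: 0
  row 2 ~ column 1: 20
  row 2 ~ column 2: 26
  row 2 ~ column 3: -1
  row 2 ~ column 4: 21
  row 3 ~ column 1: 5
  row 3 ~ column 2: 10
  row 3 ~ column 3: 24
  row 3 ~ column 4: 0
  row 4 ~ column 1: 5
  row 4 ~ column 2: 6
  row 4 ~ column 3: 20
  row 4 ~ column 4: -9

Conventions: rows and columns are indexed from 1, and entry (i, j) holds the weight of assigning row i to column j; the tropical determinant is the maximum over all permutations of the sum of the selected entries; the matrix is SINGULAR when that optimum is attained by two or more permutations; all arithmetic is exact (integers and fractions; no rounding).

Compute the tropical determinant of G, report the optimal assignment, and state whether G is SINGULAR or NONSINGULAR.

σ = (1, 2, 3, 4): 22 + 26 + 24 + (-9) = 63
σ = (1, 2, 4, 3): 22 + 26 + 0 + 20 = 68
σ = (1, 3, 2, 4): 22 + (-1) + 10 + (-9) = 22
σ = (1, 3, 4, 2): 22 + (-1) + 0 + 6 = 27
σ = (1, 4, 2, 3): 22 + 21 + 10 + 20 = 73
σ = (1, 4, 3, 2): 22 + 21 + 24 + 6 = 73
σ = (2, 1, 3, 4): 15 + 20 + 24 + (-9) = 50
σ = (2, 1, 4, 3): 15 + 20 + 0 + 20 = 55
σ = (2, 3, 1, 4): 15 + (-1) + 5 + (-9) = 10
σ = (2, 3, 4, 1): 15 + (-1) + 0 + 5 = 19
σ = (2, 4, 1, 3): 15 + 21 + 5 + 20 = 61
σ = (2, 4, 3, 1): 15 + 21 + 24 + 5 = 65
σ = (3, 1, 2, 4): 25 + 20 + 10 + (-9) = 46
σ = (3, 1, 4, 2): 25 + 20 + 0 + 6 = 51
σ = (3, 2, 1, 4): 25 + 26 + 5 + (-9) = 47
σ = (3, 2, 4, 1): 25 + 26 + 0 + 5 = 56
σ = (3, 4, 1, 2): 25 + 21 + 5 + 6 = 57
σ = (3, 4, 2, 1): 25 + 21 + 10 + 5 = 61
σ = (4, 1, 2, 3): 0 + 20 + 10 + 20 = 50
σ = (4, 1, 3, 2): 0 + 20 + 24 + 6 = 50
σ = (4, 2, 1, 3): 0 + 26 + 5 + 20 = 51
σ = (4, 2, 3, 1): 0 + 26 + 24 + 5 = 55
σ = (4, 3, 1, 2): 0 + (-1) + 5 + 6 = 10
σ = (4, 3, 2, 1): 0 + (-1) + 10 + 5 = 14
Optimal value attained by: σ = (1, 4, 2, 3).
Answer: det⊕(G) = 73; verdict: SINGULAR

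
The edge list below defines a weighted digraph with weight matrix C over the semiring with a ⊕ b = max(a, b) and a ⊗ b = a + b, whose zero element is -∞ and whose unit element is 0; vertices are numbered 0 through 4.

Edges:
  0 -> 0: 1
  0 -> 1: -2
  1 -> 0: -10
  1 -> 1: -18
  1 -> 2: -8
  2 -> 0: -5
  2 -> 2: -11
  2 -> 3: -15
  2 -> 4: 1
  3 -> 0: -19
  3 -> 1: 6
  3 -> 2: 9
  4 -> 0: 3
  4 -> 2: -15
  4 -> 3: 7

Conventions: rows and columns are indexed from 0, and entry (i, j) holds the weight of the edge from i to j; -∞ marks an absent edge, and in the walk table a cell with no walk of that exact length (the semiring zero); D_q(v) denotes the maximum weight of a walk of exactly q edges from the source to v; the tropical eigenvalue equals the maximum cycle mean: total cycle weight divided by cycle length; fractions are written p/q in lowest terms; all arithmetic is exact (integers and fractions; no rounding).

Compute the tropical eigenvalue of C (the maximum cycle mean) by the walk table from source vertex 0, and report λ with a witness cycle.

q=0: [0, -∞, -∞, -∞, -∞]
q=1: [1, -2, -∞, -∞, -∞]
q=2: [2, -1, -10, -∞, -∞]
q=3: [3, 0, -9, -25, -9]
q=4: [4, 1, -8, -2, -8]
q=5: [5, 4, 7, -1, -7]
Optimal cycle mean attained by: cycle 2->4->3->2, total 1 + 7 + 9, length 3.
Answer: λ = 17/3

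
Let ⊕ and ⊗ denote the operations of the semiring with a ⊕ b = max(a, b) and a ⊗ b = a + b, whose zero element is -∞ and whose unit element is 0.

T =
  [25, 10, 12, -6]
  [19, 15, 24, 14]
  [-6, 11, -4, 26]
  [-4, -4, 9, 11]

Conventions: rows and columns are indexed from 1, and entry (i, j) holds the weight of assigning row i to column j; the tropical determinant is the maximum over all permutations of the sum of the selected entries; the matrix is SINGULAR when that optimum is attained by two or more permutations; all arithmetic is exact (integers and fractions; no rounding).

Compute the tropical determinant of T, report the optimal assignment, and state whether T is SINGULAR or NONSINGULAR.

σ = (1, 2, 3, 4): 25 + 15 + (-4) + 11 = 47
σ = (1, 2, 4, 3): 25 + 15 + 26 + 9 = 75
σ = (1, 3, 2, 4): 25 + 24 + 11 + 11 = 71
σ = (1, 3, 4, 2): 25 + 24 + 26 + (-4) = 71
σ = (1, 4, 2, 3): 25 + 14 + 11 + 9 = 59
σ = (1, 4, 3, 2): 25 + 14 + (-4) + (-4) = 31
σ = (2, 1, 3, 4): 10 + 19 + (-4) + 11 = 36
σ = (2, 1, 4, 3): 10 + 19 + 26 + 9 = 64
σ = (2, 3, 1, 4): 10 + 24 + (-6) + 11 = 39
σ = (2, 3, 4, 1): 10 + 24 + 26 + (-4) = 56
σ = (2, 4, 1, 3): 10 + 14 + (-6) + 9 = 27
σ = (2, 4, 3, 1): 10 + 14 + (-4) + (-4) = 16
σ = (3, 1, 2, 4): 12 + 19 + 11 + 11 = 53
σ = (3, 1, 4, 2): 12 + 19 + 26 + (-4) = 53
σ = (3, 2, 1, 4): 12 + 15 + (-6) + 11 = 32
σ = (3, 2, 4, 1): 12 + 15 + 26 + (-4) = 49
σ = (3, 4, 1, 2): 12 + 14 + (-6) + (-4) = 16
σ = (3, 4, 2, 1): 12 + 14 + 11 + (-4) = 33
σ = (4, 1, 2, 3): (-6) + 19 + 11 + 9 = 33
σ = (4, 1, 3, 2): (-6) + 19 + (-4) + (-4) = 5
σ = (4, 2, 1, 3): (-6) + 15 + (-6) + 9 = 12
σ = (4, 2, 3, 1): (-6) + 15 + (-4) + (-4) = 1
σ = (4, 3, 1, 2): (-6) + 24 + (-6) + (-4) = 8
σ = (4, 3, 2, 1): (-6) + 24 + 11 + (-4) = 25
Optimal value attained by: σ = (1, 2, 4, 3).
Answer: det⊕(T) = 75; verdict: NONSINGULAR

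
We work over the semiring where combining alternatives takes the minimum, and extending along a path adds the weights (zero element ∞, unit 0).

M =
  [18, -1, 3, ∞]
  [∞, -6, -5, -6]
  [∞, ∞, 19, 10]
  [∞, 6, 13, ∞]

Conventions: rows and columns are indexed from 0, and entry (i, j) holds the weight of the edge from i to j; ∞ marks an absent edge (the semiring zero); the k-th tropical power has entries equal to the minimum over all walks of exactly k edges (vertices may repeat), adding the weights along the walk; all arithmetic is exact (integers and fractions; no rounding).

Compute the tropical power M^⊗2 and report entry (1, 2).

M^⊗2:
  [36, -7, -6, -7]
  [∞, -12, -11, -12]
  [∞, 16, 23, 29]
  [∞, 0, 1, 0]
Key observation: the optimum is the walk 1->1->2, with weight (-6) + (-5) = -11.
Optimal value attained by: walk 1->1->2.
Answer: (M^⊗2)[1][2] = -11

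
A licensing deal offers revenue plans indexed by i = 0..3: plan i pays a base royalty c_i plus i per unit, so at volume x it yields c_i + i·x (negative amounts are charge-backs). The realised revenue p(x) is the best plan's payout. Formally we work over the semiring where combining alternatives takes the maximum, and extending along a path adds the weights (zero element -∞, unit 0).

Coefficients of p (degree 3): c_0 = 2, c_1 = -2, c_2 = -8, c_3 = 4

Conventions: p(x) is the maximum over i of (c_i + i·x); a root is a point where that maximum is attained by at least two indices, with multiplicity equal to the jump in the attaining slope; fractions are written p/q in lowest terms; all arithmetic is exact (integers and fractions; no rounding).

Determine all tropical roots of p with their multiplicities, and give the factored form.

hull edge (i=0, c=2) to (i=3, c=4): slope 2/3, span 3
Factored form: p(x) = 4 ⊗ (x ⊕ (-2/3)) ⊗ (x ⊕ (-2/3)) ⊗ (x ⊕ (-2/3))
Answer: roots = -2/3 (mult 3)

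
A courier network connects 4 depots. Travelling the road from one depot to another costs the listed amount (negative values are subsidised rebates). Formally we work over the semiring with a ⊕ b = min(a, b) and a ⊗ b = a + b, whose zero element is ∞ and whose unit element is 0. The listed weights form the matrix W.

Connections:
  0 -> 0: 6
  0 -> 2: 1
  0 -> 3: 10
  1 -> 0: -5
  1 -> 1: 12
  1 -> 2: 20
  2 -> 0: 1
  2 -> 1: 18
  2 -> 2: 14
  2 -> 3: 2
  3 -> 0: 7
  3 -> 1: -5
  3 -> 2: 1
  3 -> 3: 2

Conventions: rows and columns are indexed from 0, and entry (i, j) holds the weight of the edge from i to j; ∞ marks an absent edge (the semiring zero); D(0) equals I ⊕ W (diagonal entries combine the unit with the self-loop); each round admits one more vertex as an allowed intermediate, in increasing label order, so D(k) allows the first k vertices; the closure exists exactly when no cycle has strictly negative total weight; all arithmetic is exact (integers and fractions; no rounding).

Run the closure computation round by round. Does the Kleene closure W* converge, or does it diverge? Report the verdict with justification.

D(0):
  [0, ∞, 1, 10]
  [-5, 0, 20, ∞]
  [1, 18, 0, 2]
  [7, -5, 1, 0]
D(1):
  [0, ∞, 1, 10]
  [-5, 0, -4, 5]
  [1, 18, 0, 2]
  [7, -5, 1, 0]
D(2):
  [0, ∞, 1, 10]
  [-5, 0, -4, 5]
  [1, 18, 0, 2]
  [-10, -5, -9, 0]
Detection: at round 3, diagonal entry (3, 3) turns strictly negative.
Key observation: the cycle 3->1->0->2->3 has total weight (-5) + (-5) + 1 + 2, which is strictly negative.
Answer: DIVERGES — negative cycle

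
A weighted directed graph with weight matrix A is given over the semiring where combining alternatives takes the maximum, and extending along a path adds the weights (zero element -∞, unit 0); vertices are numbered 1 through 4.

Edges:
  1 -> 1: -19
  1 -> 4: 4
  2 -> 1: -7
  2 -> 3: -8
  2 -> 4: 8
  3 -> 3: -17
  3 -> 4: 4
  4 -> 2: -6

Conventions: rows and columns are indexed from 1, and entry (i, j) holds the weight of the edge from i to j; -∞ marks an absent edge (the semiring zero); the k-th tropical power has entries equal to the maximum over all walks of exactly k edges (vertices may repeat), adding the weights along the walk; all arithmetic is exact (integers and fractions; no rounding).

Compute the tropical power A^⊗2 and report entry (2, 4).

A^⊗2:
  [-38, -2, -∞, -15]
  [-26, 2, -25, -3]
  [-∞, -2, -34, -13]
  [-13, -∞, -14, 2]
Key observation: the optimum is the walk 2->1->4, with weight (-7) + 4 = -3.
Optimal value attained by: walk 2->1->4.
Answer: (A^⊗2)[2][4] = -3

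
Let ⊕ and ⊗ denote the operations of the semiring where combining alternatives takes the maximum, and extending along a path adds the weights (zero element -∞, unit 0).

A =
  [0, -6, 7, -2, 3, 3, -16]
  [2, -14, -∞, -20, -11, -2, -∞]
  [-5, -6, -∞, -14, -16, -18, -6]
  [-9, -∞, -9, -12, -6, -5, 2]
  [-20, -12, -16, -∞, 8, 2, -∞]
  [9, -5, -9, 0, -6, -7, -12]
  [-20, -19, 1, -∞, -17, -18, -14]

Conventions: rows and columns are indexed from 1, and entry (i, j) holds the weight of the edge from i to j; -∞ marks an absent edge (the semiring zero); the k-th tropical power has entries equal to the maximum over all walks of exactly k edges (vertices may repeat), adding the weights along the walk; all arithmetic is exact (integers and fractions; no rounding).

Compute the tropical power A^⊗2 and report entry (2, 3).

A^⊗2:
  [12, 1, 7, 3, 11, 5, 1]
  [7, -4, 9, 0, 5, 5, -14]
  [-4, -11, 2, -7, -2, -2, -12]
  [4, -10, 3, -5, 2, -4, -10]
  [11, -3, -7, 2, 16, 10, -10]
  [9, 3, 16, 7, 12, 12, 2]
  [-4, -5, -13, -13, -9, -15, -5]
Key observation: the optimum is the walk 2->1->3, with weight 2 + 7 = 9.
Optimal value attained by: walk 2->1->3.
Answer: (A^⊗2)[2][3] = 9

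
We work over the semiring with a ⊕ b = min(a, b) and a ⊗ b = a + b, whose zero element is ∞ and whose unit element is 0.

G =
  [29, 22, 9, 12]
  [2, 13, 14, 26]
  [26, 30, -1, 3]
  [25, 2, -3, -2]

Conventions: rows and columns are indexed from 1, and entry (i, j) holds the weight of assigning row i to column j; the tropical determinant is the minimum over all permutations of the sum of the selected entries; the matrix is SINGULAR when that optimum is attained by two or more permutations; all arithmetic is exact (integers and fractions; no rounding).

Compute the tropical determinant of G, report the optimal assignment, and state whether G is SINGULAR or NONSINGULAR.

σ = (1, 2, 3, 4): 29 + 13 + (-1) + (-2) = 39
σ = (1, 2, 4, 3): 29 + 13 + 3 + (-3) = 42
σ = (1, 3, 2, 4): 29 + 14 + 30 + (-2) = 71
σ = (1, 3, 4, 2): 29 + 14 + 3 + 2 = 48
σ = (1, 4, 2, 3): 29 + 26 + 30 + (-3) = 82
σ = (1, 4, 3, 2): 29 + 26 + (-1) + 2 = 56
σ = (2, 1, 3, 4): 22 + 2 + (-1) + (-2) = 21
σ = (2, 1, 4, 3): 22 + 2 + 3 + (-3) = 24
σ = (2, 3, 1, 4): 22 + 14 + 26 + (-2) = 60
σ = (2, 3, 4, 1): 22 + 14 + 3 + 25 = 64
σ = (2, 4, 1, 3): 22 + 26 + 26 + (-3) = 71
σ = (2, 4, 3, 1): 22 + 26 + (-1) + 25 = 72
σ = (3, 1, 2, 4): 9 + 2 + 30 + (-2) = 39
σ = (3, 1, 4, 2): 9 + 2 + 3 + 2 = 16
σ = (3, 2, 1, 4): 9 + 13 + 26 + (-2) = 46
σ = (3, 2, 4, 1): 9 + 13 + 3 + 25 = 50
σ = (3, 4, 1, 2): 9 + 26 + 26 + 2 = 63
σ = (3, 4, 2, 1): 9 + 26 + 30 + 25 = 90
σ = (4, 1, 2, 3): 12 + 2 + 30 + (-3) = 41
σ = (4, 1, 3, 2): 12 + 2 + (-1) + 2 = 15
σ = (4, 2, 1, 3): 12 + 13 + 26 + (-3) = 48
σ = (4, 2, 3, 1): 12 + 13 + (-1) + 25 = 49
σ = (4, 3, 1, 2): 12 + 14 + 26 + 2 = 54
σ = (4, 3, 2, 1): 12 + 14 + 30 + 25 = 81
Optimal value attained by: σ = (4, 1, 3, 2).
Answer: det⊕(G) = 15; verdict: NONSINGULAR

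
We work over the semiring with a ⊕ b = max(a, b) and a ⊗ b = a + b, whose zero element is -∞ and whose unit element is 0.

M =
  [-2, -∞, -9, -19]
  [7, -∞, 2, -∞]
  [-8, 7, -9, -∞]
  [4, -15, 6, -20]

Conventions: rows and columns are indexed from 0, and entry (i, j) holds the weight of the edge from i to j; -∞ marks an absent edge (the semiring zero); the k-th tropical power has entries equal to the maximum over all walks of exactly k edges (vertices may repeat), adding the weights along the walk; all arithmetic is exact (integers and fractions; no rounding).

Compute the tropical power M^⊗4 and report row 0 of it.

M^⊗2:
  [-4, -2, -11, -21]
  [5, 9, -2, -12]
  [14, -2, 9, -27]
  [2, 13, -3, -15]
M^⊗3:
  [5, -4, 0, -23]
  [16, 5, 11, -14]
  [12, 16, 5, -5]
  [20, 4, 15, -17]
M^⊗4:
  [3, 7, -2, -14]
  [14, 18, 7, -3]
  [23, 12, 18, -7]
  [18, 22, 11, 1]
Answer: row 0 of M^⊗4 = [3, 7, -2, -14]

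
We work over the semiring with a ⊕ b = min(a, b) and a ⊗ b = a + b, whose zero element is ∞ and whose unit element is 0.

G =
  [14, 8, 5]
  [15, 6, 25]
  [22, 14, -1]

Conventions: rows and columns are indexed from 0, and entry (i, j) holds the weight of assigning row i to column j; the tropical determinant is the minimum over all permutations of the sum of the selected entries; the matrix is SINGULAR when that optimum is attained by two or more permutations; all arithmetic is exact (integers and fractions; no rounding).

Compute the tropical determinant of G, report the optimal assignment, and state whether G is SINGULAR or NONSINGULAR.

σ = (0, 1, 2): 14 + 6 + (-1) = 19
σ = (0, 2, 1): 14 + 25 + 14 = 53
σ = (1, 0, 2): 8 + 15 + (-1) = 22
σ = (1, 2, 0): 8 + 25 + 22 = 55
σ = (2, 0, 1): 5 + 15 + 14 = 34
σ = (2, 1, 0): 5 + 6 + 22 = 33
Optimal value attained by: σ = (0, 1, 2).
Answer: det⊕(G) = 19; verdict: NONSINGULAR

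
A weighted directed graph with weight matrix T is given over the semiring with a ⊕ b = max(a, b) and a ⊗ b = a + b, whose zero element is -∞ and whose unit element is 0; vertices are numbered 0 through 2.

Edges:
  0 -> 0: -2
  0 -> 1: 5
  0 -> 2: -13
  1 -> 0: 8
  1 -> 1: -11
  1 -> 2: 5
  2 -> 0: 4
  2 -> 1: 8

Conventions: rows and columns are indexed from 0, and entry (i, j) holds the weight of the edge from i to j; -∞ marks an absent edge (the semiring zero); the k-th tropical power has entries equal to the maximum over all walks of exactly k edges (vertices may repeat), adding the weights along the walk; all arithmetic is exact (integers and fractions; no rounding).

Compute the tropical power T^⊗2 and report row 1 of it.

T^⊗2:
  [13, 3, 10]
  [9, 13, -5]
  [16, 9, 13]
Answer: row 1 of T^⊗2 = [9, 13, -5]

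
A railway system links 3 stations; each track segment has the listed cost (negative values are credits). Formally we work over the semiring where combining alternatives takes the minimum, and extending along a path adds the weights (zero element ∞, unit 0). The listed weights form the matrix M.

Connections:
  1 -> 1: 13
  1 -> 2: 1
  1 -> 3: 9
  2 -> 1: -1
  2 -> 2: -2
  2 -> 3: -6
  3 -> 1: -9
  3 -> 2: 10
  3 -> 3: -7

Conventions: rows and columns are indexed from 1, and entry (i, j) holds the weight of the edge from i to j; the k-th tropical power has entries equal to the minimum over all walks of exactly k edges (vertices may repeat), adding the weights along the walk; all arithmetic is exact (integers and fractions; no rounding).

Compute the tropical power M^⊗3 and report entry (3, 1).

M^⊗2:
  [0, -1, -5]
  [-15, -4, -13]
  [-16, -8, -14]
M^⊗3:
  [-14, -3, -12]
  [-22, -14, -20]
  [-23, -15, -21]
Key observation: the optimum is the walk 3->3->3->1, with weight (-7) + (-7) + (-9) = -23.
Optimal value attained by: walk 3->3->3->1.
Answer: (M^⊗3)[3][1] = -23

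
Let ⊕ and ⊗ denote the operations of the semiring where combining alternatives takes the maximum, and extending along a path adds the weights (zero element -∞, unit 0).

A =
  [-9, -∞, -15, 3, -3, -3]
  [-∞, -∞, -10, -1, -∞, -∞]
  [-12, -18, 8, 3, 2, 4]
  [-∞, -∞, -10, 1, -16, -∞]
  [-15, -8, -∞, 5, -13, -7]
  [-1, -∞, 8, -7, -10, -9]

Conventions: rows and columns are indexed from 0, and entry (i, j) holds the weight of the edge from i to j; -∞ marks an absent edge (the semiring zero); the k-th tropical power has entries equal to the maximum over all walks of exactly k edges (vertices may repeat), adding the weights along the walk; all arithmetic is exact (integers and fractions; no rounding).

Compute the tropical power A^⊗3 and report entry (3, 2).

A^⊗2:
  [-4, -11, 5, 4, -12, -10]
  [-22, -28, -2, 0, -8, -6]
  [3, -6, 16, 11, 10, 12]
  [-22, -24, -2, 2, -8, -6]
  [-8, -21, 1, 6, -11, -16]
  [-4, -10, 16, 11, 10, 12]
A^⊗3:
  [-7, -13, 13, 8, 7, 9]
  [-7, -16, 6, 1, 0, 2]
  [11, 2, 24, 19, 18, 20]
  [-7, -16, 6, 3, 0, 2]
  [-11, -17, 9, 7, 3, 5]
  [11, 2, 24, 19, 18, 20]
Key observation: the optimum is the walk 3->2->2->2, with weight (-10) + 8 + 8 = 6.
Optimal value attained by: walk 3->2->2->2.
Answer: (A^⊗3)[3][2] = 6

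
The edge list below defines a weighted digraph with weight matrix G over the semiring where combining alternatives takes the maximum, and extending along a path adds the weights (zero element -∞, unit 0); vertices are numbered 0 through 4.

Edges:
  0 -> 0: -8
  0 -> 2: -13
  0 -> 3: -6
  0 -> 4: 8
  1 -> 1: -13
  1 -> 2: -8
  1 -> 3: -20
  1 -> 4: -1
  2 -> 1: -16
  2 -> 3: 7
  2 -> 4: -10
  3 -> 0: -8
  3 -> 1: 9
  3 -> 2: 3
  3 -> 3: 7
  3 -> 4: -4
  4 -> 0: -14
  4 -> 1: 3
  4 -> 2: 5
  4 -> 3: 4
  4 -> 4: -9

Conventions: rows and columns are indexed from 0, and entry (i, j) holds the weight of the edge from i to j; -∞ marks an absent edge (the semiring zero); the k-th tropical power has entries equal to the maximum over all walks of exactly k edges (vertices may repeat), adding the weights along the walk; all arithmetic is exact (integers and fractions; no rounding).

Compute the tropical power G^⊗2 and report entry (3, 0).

G^⊗2:
  [-6, 11, 13, 12, 0]
  [-15, 2, 4, 3, -10]
  [-1, 16, 10, 14, 3]
  [-1, 16, 10, 14, 8]
  [-4, 13, 7, 12, 2]
Key observation: the optimum is the walk 3->3->0, with weight 7 + (-8) = -1.
Optimal value attained by: walk 3->3->0.
Answer: (G^⊗2)[3][0] = -1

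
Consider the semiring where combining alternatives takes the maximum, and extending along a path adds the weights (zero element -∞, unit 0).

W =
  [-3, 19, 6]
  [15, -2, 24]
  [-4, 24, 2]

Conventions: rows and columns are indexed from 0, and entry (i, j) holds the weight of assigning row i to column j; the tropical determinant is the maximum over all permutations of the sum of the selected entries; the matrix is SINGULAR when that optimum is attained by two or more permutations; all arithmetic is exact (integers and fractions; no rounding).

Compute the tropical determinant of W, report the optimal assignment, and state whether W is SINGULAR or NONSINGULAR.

σ = (0, 1, 2): (-3) + (-2) + 2 = -3
σ = (0, 2, 1): (-3) + 24 + 24 = 45
σ = (1, 0, 2): 19 + 15 + 2 = 36
σ = (1, 2, 0): 19 + 24 + (-4) = 39
σ = (2, 0, 1): 6 + 15 + 24 = 45
σ = (2, 1, 0): 6 + (-2) + (-4) = 0
Optimal value attained by: σ = (0, 2, 1).
Answer: det⊕(W) = 45; verdict: SINGULAR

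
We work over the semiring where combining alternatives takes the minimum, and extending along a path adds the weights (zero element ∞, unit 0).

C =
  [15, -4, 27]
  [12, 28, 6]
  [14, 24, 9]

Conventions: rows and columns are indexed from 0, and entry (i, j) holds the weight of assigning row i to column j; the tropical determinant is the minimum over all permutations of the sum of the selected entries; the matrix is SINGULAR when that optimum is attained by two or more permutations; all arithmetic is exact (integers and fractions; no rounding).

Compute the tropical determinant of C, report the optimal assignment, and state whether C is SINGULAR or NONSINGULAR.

σ = (0, 1, 2): 15 + 28 + 9 = 52
σ = (0, 2, 1): 15 + 6 + 24 = 45
σ = (1, 0, 2): (-4) + 12 + 9 = 17
σ = (1, 2, 0): (-4) + 6 + 14 = 16
σ = (2, 0, 1): 27 + 12 + 24 = 63
σ = (2, 1, 0): 27 + 28 + 14 = 69
Optimal value attained by: σ = (1, 2, 0).
Answer: det⊕(C) = 16; verdict: NONSINGULAR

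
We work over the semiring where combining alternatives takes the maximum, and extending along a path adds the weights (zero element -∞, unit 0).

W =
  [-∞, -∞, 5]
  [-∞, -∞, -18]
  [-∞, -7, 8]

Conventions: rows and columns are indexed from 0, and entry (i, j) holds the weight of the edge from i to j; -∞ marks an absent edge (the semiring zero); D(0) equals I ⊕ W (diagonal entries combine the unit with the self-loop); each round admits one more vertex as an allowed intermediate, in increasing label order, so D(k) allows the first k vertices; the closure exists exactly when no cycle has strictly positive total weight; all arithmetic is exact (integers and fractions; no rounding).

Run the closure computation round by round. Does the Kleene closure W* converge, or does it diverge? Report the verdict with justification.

Detection: at round 0, diagonal entry (2, 2) turns strictly positive.
Key observation: the cycle 2->2 has total weight 8, which is strictly positive.
Answer: DIVERGES — positive cycle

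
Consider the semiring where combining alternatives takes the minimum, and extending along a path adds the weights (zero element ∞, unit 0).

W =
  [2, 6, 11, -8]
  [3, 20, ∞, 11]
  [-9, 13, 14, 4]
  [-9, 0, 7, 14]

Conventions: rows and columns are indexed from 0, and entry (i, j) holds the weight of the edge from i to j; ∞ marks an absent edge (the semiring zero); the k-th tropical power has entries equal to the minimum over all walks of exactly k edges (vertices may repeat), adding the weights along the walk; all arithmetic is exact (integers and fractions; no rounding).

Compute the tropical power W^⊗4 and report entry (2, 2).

W^⊗2:
  [-17, -8, -1, -6]
  [2, 9, 14, -5]
  [-7, -3, 2, -17]
  [-7, -3, 2, -17]
W^⊗3:
  [-15, -11, -6, -25]
  [-14, -5, 2, -6]
  [-26, -17, -10, -15]
  [-26, -17, -10, -15]
W^⊗4:
  [-34, -25, -18, -23]
  [-15, -8, -3, -22]
  [-24, -20, -15, -34]
  [-24, -20, -15, -34]
Key observation: the optimum is the walk 2->0->3->0->2, with weight (-9) + (-8) + (-9) + 11 = -15.
Optimal value attained by: walk 2->0->3->0->2.
Answer: (W^⊗4)[2][2] = -15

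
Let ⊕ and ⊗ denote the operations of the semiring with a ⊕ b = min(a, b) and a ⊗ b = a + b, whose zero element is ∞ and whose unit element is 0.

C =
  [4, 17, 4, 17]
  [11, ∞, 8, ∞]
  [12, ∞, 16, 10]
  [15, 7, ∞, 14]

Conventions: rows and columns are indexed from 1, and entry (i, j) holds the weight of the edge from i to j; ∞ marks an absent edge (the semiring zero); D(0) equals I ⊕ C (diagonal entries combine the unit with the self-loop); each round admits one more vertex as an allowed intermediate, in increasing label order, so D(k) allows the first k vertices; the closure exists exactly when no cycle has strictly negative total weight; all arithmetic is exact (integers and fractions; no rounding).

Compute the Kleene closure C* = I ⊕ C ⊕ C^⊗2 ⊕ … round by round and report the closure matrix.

D(0):
  [0, 17, 4, 17]
  [11, 0, 8, ∞]
  [12, ∞, 0, 10]
  [15, 7, ∞, 0]
D(1):
  [0, 17, 4, 17]
  [11, 0, 8, 28]
  [12, 29, 0, 10]
  [15, 7, 19, 0]
D(2):
  [0, 17, 4, 17]
  [11, 0, 8, 28]
  [12, 29, 0, 10]
  [15, 7, 15, 0]
D(3):
  [0, 17, 4, 14]
  [11, 0, 8, 18]
  [12, 29, 0, 10]
  [15, 7, 15, 0]
D(4):
  [0, 17, 4, 14]
  [11, 0, 8, 18]
  [12, 17, 0, 10]
  [15, 7, 15, 0]
Answer: C* = [[0, 17, 4, 14], [11, 0, 8, 18], [12, 17, 0, 10], [15, 7, 15, 0]]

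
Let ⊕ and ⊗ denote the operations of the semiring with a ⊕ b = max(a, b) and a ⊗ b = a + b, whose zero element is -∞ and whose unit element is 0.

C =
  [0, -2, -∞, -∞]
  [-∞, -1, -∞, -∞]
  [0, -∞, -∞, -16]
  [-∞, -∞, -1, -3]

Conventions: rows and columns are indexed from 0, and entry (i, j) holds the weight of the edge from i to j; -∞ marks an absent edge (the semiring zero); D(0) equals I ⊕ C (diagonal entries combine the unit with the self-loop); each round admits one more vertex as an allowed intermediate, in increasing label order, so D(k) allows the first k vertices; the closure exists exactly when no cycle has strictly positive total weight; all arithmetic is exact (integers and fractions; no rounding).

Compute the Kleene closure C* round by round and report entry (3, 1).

D(0):
  [0, -2, -∞, -∞]
  [-∞, 0, -∞, -∞]
  [0, -∞, 0, -16]
  [-∞, -∞, -1, 0]
D(1):
  [0, -2, -∞, -∞]
  [-∞, 0, -∞, -∞]
  [0, -2, 0, -16]
  [-∞, -∞, -1, 0]
D(2):
  [0, -2, -∞, -∞]
  [-∞, 0, -∞, -∞]
  [0, -2, 0, -16]
  [-∞, -∞, -1, 0]
D(3):
  [0, -2, -∞, -∞]
  [-∞, 0, -∞, -∞]
  [0, -2, 0, -16]
  [-1, -3, -1, 0]
D(4):
  [0, -2, -∞, -∞]
  [-∞, 0, -∞, -∞]
  [0, -2, 0, -16]
  [-1, -3, -1, 0]
Answer: C*[3][1] = -3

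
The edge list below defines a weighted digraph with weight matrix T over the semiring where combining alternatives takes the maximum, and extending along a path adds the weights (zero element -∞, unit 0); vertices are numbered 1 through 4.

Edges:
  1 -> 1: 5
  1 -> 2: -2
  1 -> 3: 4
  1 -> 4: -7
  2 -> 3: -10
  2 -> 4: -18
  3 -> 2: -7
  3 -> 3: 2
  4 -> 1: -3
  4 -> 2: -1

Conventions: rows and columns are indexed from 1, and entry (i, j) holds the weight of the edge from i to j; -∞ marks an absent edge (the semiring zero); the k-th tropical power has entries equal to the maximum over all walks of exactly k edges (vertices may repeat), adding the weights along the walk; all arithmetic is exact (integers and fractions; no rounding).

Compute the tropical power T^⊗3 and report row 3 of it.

T^⊗2:
  [10, 3, 9, -2]
  [-21, -17, -8, -∞]
  [-∞, -5, 4, -25]
  [2, -5, 1, -10]
T^⊗3:
  [15, 8, 14, 3]
  [-16, -15, -6, -28]
  [-28, -3, 6, -23]
  [7, 0, 6, -5]
Answer: row 3 of T^⊗3 = [-28, -3, 6, -23]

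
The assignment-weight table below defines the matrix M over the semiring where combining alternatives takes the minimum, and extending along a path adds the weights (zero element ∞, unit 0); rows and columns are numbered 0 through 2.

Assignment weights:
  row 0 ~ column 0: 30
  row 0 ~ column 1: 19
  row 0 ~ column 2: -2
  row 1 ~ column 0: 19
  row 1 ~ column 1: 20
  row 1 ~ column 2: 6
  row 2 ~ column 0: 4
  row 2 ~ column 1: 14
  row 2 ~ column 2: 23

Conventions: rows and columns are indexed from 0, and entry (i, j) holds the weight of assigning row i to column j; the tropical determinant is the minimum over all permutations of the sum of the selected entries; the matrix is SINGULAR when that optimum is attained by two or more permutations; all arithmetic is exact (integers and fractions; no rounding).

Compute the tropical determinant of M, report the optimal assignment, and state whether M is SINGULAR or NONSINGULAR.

σ = (0, 1, 2): 30 + 20 + 23 = 73
σ = (0, 2, 1): 30 + 6 + 14 = 50
σ = (1, 0, 2): 19 + 19 + 23 = 61
σ = (1, 2, 0): 19 + 6 + 4 = 29
σ = (2, 0, 1): (-2) + 19 + 14 = 31
σ = (2, 1, 0): (-2) + 20 + 4 = 22
Optimal value attained by: σ = (2, 1, 0).
Answer: det⊕(M) = 22; verdict: NONSINGULAR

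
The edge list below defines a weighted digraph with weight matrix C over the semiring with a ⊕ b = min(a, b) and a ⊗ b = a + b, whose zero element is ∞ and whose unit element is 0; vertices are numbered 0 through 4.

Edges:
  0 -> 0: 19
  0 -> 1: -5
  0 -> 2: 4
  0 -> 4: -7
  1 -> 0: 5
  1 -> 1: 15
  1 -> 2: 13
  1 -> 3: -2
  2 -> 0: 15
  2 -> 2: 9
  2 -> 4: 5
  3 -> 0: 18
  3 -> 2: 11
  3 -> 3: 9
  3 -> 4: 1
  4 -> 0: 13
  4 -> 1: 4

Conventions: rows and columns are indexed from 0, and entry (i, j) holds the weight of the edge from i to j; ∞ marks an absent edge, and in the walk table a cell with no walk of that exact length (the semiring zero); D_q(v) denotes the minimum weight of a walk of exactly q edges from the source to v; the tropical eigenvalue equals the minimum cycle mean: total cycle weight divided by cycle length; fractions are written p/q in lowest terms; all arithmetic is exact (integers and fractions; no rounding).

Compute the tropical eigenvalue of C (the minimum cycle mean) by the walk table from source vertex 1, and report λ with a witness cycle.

q=0: [∞, 0, ∞, ∞, ∞]
q=1: [5, 15, 13, -2, ∞]
q=2: [16, 0, 9, 7, -2]
q=3: [5, 2, 13, -2, 8]
q=4: [7, 0, 9, 0, -2]
q=5: [5, 2, 11, -2, 0]
Optimal cycle mean attained by: cycle 0->1->0, total (-5) + 5, length 2.
Answer: λ = 0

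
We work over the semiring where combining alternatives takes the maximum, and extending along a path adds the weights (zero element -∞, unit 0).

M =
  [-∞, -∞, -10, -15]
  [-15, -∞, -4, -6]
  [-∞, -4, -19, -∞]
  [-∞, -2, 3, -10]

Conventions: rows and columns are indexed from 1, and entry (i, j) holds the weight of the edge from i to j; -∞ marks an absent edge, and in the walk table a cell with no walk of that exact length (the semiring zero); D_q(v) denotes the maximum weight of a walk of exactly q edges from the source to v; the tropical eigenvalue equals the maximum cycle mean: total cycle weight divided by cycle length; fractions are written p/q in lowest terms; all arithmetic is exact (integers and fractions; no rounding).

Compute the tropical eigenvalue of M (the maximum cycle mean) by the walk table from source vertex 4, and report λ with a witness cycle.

q=0: [-∞, -∞, -∞, 0]
q=1: [-∞, -2, 3, -10]
q=2: [-17, -1, -6, -8]
q=3: [-16, -10, -5, -7]
q=4: [-25, -9, -4, -16]
Optimal cycle mean attained by: cycle 2->4->3->2, total (-6) + 3 + (-4), length 3.
Answer: λ = -7/3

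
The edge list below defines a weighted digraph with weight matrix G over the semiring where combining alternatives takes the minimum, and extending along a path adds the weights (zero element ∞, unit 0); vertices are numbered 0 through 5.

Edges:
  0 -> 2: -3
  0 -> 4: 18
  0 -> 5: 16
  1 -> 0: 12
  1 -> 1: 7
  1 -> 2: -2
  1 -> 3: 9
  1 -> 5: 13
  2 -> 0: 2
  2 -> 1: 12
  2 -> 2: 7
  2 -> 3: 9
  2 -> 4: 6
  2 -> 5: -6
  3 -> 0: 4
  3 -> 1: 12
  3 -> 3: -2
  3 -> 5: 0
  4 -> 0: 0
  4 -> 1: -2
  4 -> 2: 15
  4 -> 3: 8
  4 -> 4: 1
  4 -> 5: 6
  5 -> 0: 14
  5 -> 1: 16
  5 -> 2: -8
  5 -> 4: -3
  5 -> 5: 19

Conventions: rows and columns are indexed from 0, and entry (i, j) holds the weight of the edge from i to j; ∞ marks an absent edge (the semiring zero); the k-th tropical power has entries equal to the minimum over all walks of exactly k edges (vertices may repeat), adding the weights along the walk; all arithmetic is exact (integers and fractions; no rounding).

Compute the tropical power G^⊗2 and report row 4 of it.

G^⊗2:
  [-1, 9, 4, 6, 3, -9]
  [0, 10, 5, 7, 4, -8]
  [6, 4, -14, 7, -9, 1]
  [2, 10, -8, -4, -3, -2]
  [1, -1, -4, 6, 2, 7]
  [-6, -5, -1, 1, -2, -14]
Answer: row 4 of G^⊗2 = [1, -1, -4, 6, 2, 7]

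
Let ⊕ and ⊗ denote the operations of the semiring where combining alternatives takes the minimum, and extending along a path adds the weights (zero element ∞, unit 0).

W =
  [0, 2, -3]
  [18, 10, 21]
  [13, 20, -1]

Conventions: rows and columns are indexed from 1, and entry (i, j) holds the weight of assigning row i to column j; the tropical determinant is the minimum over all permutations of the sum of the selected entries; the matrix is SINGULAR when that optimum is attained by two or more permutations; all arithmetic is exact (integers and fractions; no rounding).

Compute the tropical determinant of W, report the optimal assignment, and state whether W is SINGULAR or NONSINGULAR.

σ = (1, 2, 3): 0 + 10 + (-1) = 9
σ = (1, 3, 2): 0 + 21 + 20 = 41
σ = (2, 1, 3): 2 + 18 + (-1) = 19
σ = (2, 3, 1): 2 + 21 + 13 = 36
σ = (3, 1, 2): (-3) + 18 + 20 = 35
σ = (3, 2, 1): (-3) + 10 + 13 = 20
Optimal value attained by: σ = (1, 2, 3).
Answer: det⊕(W) = 9; verdict: NONSINGULAR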